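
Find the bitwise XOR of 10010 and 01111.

XOR: 1 when bits differ
  10010
^ 01111
-------
  11101
Decimal: 18 ^ 15 = 29



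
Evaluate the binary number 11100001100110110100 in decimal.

Sum of powers of 2 for each 1-bit:
2^2 + 2^4 + 2^5 + 2^7 + 2^8 + 2^11 + 2^12 + 2^17 + 2^18 + 2^19
= 4 + 16 + 32 + 128 + 256 + 2048 + 4096 + 131072 + 262144 + 524288
= 924084



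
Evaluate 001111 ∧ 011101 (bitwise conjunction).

AND: 1 only when both bits are 1
  001111
& 011101
--------
  001101
Decimal: 15 & 29 = 13



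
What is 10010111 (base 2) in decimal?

Sum of powers of 2 for each 1-bit:
2^0 + 2^1 + 2^2 + 2^4 + 2^7
= 1 + 2 + 4 + 16 + 128
= 151



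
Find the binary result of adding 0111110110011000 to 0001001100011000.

Add column by column from the right: bit + bit + carry-in; write the sum mod 2, carry 1 when the sum is 2 or 3.
carry:  1111111000110000
        0111110110011000
+       0001001100011000
------------------------
       01001000010110000
(the carry out of the leftmost column, 0, becomes the leading bit)
Decimal check:
  0111110110011000 = 16384 + 8192 + 4096 + 2048 + 1024 + 256 + 128 + 16 + 8 = 32152
  0001001100011000 = 4096 + 512 + 256 + 16 + 8 = 4888
  32152 + 4888 = 37040, and 01001000010110000 = 32768 + 4096 + 128 + 32 + 16 = 37040 ✓



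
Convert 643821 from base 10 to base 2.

Using repeated division by 2:
643821 ÷ 2 = 321910 remainder 1
321910 ÷ 2 = 160955 remainder 0
160955 ÷ 2 = 80477 remainder 1
80477 ÷ 2 = 40238 remainder 1
40238 ÷ 2 = 20119 remainder 0
20119 ÷ 2 = 10059 remainder 1
10059 ÷ 2 = 5029 remainder 1
5029 ÷ 2 = 2514 remainder 1
2514 ÷ 2 = 1257 remainder 0
1257 ÷ 2 = 628 remainder 1
628 ÷ 2 = 314 remainder 0
314 ÷ 2 = 157 remainder 0
157 ÷ 2 = 78 remainder 1
78 ÷ 2 = 39 remainder 0
39 ÷ 2 = 19 remainder 1
19 ÷ 2 = 9 remainder 1
9 ÷ 2 = 4 remainder 1
4 ÷ 2 = 2 remainder 0
2 ÷ 2 = 1 remainder 0
1 ÷ 2 = 0 remainder 1
Reading remainders bottom to top: 10011101001011101101



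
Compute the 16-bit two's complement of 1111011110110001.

Original (sign bit 1, negative): 1111011110110001
Step 1 - Invert all bits: 0000100001001110
Step 2 - Add 1: 0000100001001111
Verification: 1111011110110001 + 0000100001001111 = 10000000000000000; discarding the end carry (carry out of the top bit) leaves the 16-bit value 0000000000000000, as required for x + (-x)



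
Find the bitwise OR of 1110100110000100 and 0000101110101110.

OR: 1 when either bit is 1
  1110100110000100
| 0000101110101110
------------------
  1110101110101110
Decimal: 59780 | 2990 = 60334



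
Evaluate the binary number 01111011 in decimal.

Sum of powers of 2 for each 1-bit:
2^0 + 2^1 + 2^3 + 2^4 + 2^5 + 2^6
= 1 + 2 + 8 + 16 + 32 + 64
= 123



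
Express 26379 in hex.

Using repeated division by 16 (digits 10–15 are A–F):
26379 ÷ 16 = 1648 remainder 11 (B)
1648 ÷ 16 = 103 remainder 0
103 ÷ 16 = 6 remainder 7
6 ÷ 16 = 0 remainder 6
Reading remainders bottom to top: 670B



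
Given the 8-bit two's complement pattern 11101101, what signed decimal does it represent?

Binary: 11101101
Sign bit: 1 (negative)
Invert: 00010010
Add 1:  00010011
Magnitude: 00010011 = 16 + 2 + 1 = 19
Value: -19



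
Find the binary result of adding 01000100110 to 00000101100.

Add column by column from the right: bit + bit + carry-in; write the sum mod 2, carry 1 when the sum is 2 or 3.
carry:  00001011000
        01000100110
+       00000101100
-------------------
       001001010010
(the carry out of the leftmost column, 0, becomes the leading bit)
Decimal check:
  01000100110 = 512 + 32 + 4 + 2 = 550
  00000101100 = 32 + 8 + 4 = 44
  550 + 44 = 594, and 001001010010 = 512 + 64 + 16 + 2 = 594 ✓



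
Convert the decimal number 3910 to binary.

Using repeated division by 2:
3910 ÷ 2 = 1955 remainder 0
1955 ÷ 2 = 977 remainder 1
977 ÷ 2 = 488 remainder 1
488 ÷ 2 = 244 remainder 0
244 ÷ 2 = 122 remainder 0
122 ÷ 2 = 61 remainder 0
61 ÷ 2 = 30 remainder 1
30 ÷ 2 = 15 remainder 0
15 ÷ 2 = 7 remainder 1
7 ÷ 2 = 3 remainder 1
3 ÷ 2 = 1 remainder 1
1 ÷ 2 = 0 remainder 1
Reading remainders bottom to top: 111101000110



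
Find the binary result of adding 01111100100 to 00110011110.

Add column by column from the right: bit + bit + carry-in; write the sum mod 2, carry 1 when the sum is 2 or 3.
carry:  11111111000
        01111100100
+       00110011110
-------------------
       010110000010
(the carry out of the leftmost column, 0, becomes the leading bit)
Decimal check:
  01111100100 = 512 + 256 + 128 + 64 + 32 + 4 = 996
  00110011110 = 256 + 128 + 16 + 8 + 4 + 2 = 414
  996 + 414 = 1410, and 010110000010 = 1024 + 256 + 128 + 2 = 1410 ✓



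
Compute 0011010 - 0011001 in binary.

Method 1 - Direct subtraction (column by column from the right: bit − bit − borrow-in; if negative, add 2 and borrow 1 from the next column):
borrow: 0000010
        0011010
-       0011001
---------------
        0000001

Method 2 - Add two's complement:
Two's complement of 0011001: invert → 1100110, add 1 → 1100111
  0011010
+ 1100111
---------
 10000001  (end carry out of the top bit = 1)
Discarding the end carry: 0000001
Decimal check:
  0011010 = 16 + 8 + 2 = 26
  0011001 = 16 + 8 + 1 = 25
  26 - 25 = 1, and 0000001 = 1 ✓



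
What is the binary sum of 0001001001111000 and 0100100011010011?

Add column by column from the right: bit + bit + carry-in; write the sum mod 2, carry 1 when the sum is 2 or 3.
carry:  0000000111100000
        0001001001111000
+       0100100011010011
------------------------
       00101101101001011
(the carry out of the leftmost column, 0, becomes the leading bit)
Decimal check:
  0001001001111000 = 4096 + 512 + 64 + 32 + 16 + 8 = 4728
  0100100011010011 = 16384 + 2048 + 128 + 64 + 16 + 2 + 1 = 18643
  4728 + 18643 = 23371, and 00101101101001011 = 16384 + 4096 + 2048 + 512 + 256 + 64 + 8 + 2 + 1 = 23371 ✓



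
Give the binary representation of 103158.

Using repeated division by 2:
103158 ÷ 2 = 51579 remainder 0
51579 ÷ 2 = 25789 remainder 1
25789 ÷ 2 = 12894 remainder 1
12894 ÷ 2 = 6447 remainder 0
6447 ÷ 2 = 3223 remainder 1
3223 ÷ 2 = 1611 remainder 1
1611 ÷ 2 = 805 remainder 1
805 ÷ 2 = 402 remainder 1
402 ÷ 2 = 201 remainder 0
201 ÷ 2 = 100 remainder 1
100 ÷ 2 = 50 remainder 0
50 ÷ 2 = 25 remainder 0
25 ÷ 2 = 12 remainder 1
12 ÷ 2 = 6 remainder 0
6 ÷ 2 = 3 remainder 0
3 ÷ 2 = 1 remainder 1
1 ÷ 2 = 0 remainder 1
Reading remainders bottom to top: 11001001011110110



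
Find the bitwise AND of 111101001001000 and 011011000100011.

AND: 1 only when both bits are 1
  111101001001000
& 011011000100011
-----------------
  011001000000000
Decimal: 31304 & 13859 = 12800



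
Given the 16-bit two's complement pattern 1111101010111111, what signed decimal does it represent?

Binary: 1111101010111111
Sign bit: 1 (negative)
Invert: 0000010101000000
Add 1:  0000010101000001
Magnitude: 0000010101000001 = 1024 + 256 + 64 + 1 = 1345
Value: -1345



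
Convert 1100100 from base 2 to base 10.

Sum of powers of 2 for each 1-bit:
2^2 + 2^5 + 2^6
= 4 + 32 + 64
= 100



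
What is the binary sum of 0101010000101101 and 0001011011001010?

Add column by column from the right: bit + bit + carry-in; write the sum mod 2, carry 1 when the sum is 2 or 3.
carry:  0010100000010000
        0101010000101101
+       0001011011001010
------------------------
       00110101011110111
(the carry out of the leftmost column, 0, becomes the leading bit)
Decimal check:
  0101010000101101 = 16384 + 4096 + 1024 + 32 + 8 + 4 + 1 = 21549
  0001011011001010 = 4096 + 1024 + 512 + 128 + 64 + 8 + 2 = 5834
  21549 + 5834 = 27383, and 00110101011110111 = 16384 + 8192 + 2048 + 512 + 128 + 64 + 32 + 16 + 4 + 2 + 1 = 27383 ✓



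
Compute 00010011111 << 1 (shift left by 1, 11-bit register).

Original: 00010011111 (decimal 159)
Shift left by 1 position
Append 1 zero on the right
Result: 00100111110 (decimal 318)
Equivalent: 159 << 1 = 159 × 2^1 = 318



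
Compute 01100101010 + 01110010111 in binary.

Add column by column from the right: bit + bit + carry-in; write the sum mod 2, carry 1 when the sum is 2 or 3.
carry:  11001111100
        01100101010
+       01110010111
-------------------
       011011000001
(the carry out of the leftmost column, 0, becomes the leading bit)
Decimal check:
  01100101010 = 512 + 256 + 32 + 8 + 2 = 810
  01110010111 = 512 + 256 + 128 + 16 + 4 + 2 + 1 = 919
  810 + 919 = 1729, and 011011000001 = 1024 + 512 + 128 + 64 + 1 = 1729 ✓



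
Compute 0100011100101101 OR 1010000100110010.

OR: 1 when either bit is 1
  0100011100101101
| 1010000100110010
------------------
  1110011100111111
Decimal: 18221 | 41266 = 59199



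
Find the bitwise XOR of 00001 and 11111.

XOR: 1 when bits differ
  00001
^ 11111
-------
  11110
Decimal: 1 ^ 31 = 30



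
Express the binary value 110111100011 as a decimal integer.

Sum of powers of 2 for each 1-bit:
2^0 + 2^1 + 2^5 + 2^6 + 2^7 + 2^8 + 2^10 + 2^11
= 1 + 2 + 32 + 64 + 128 + 256 + 1024 + 2048
= 3555



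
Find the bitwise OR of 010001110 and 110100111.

OR: 1 when either bit is 1
  010001110
| 110100111
-----------
  110101111
Decimal: 142 | 423 = 431



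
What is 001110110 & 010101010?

AND: 1 only when both bits are 1
  001110110
& 010101010
-----------
  000100010
Decimal: 118 & 170 = 34



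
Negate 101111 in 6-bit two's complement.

Original (sign bit 1, negative): 101111
Step 1 - Invert all bits: 010000
Step 2 - Add 1: 010001
Verification: 101111 + 010001 = 1000000; discarding the end carry (carry out of the top bit) leaves the 6-bit value 000000, as required for x + (-x)



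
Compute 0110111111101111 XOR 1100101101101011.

XOR: 1 when bits differ
  0110111111101111
^ 1100101101101011
------------------
  1010010010000100
Decimal: 28655 ^ 52075 = 42116



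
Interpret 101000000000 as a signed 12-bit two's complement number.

Binary: 101000000000
Sign bit: 1 (negative)
Invert: 010111111111
Add 1:  011000000000
Magnitude: 011000000000 = 1024 + 512 = 1536
Value: -1536



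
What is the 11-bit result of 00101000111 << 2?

Original: 00101000111 (decimal 327)
Shift left by 2 positions
Append 2 zeros on the right
Result: 10100011100 (decimal 1308)
Equivalent: 327 << 2 = 327 × 2^2 = 1308



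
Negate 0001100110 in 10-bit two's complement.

Original: 0001100110
Step 1 - Invert all bits: 1110011001
Step 2 - Add 1: 1110011010
Verification: 0001100110 + 1110011010 = 10000000000; discarding the end carry (carry out of the top bit) leaves the 10-bit value 0000000000, as required for x + (-x)



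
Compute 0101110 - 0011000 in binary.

Method 1 - Direct subtraction (column by column from the right: bit − bit − borrow-in; if negative, add 2 and borrow 1 from the next column):
borrow: 0100000
        0101110
-       0011000
---------------
        0010110

Method 2 - Add two's complement:
Two's complement of 0011000: invert → 1100111, add 1 → 1101000
  0101110
+ 1101000
---------
 10010110  (end carry out of the top bit = 1)
Discarding the end carry: 0010110
Decimal check:
  0101110 = 32 + 8 + 4 + 2 = 46
  0011000 = 16 + 8 = 24
  46 - 24 = 22, and 0010110 = 16 + 4 + 2 = 22 ✓



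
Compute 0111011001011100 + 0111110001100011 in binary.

Add column by column from the right: bit + bit + carry-in; write the sum mod 2, carry 1 when the sum is 2 or 3.
carry:  1111100010000000
        0111011001011100
+       0111110001100011
------------------------
       01111001010111111
(the carry out of the leftmost column, 0, becomes the leading bit)
Decimal check:
  0111011001011100 = 16384 + 8192 + 4096 + 1024 + 512 + 64 + 16 + 8 + 4 = 30300
  0111110001100011 = 16384 + 8192 + 4096 + 2048 + 1024 + 64 + 32 + 2 + 1 = 31843
  30300 + 31843 = 62143, and 01111001010111111 = 32768 + 16384 + 8192 + 4096 + 512 + 128 + 32 + 16 + 8 + 4 + 2 + 1 = 62143 ✓



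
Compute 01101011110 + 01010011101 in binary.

Add column by column from the right: bit + bit + carry-in; write the sum mod 2, carry 1 when the sum is 2 or 3.
carry:  10000111000
        01101011110
+       01010011101
-------------------
       010111111011
(the carry out of the leftmost column, 0, becomes the leading bit)
Decimal check:
  01101011110 = 512 + 256 + 64 + 16 + 8 + 4 + 2 = 862
  01010011101 = 512 + 128 + 16 + 8 + 4 + 1 = 669
  862 + 669 = 1531, and 010111111011 = 1024 + 256 + 128 + 64 + 32 + 16 + 8 + 2 + 1 = 1531 ✓



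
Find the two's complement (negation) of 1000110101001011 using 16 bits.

Original (sign bit 1, negative): 1000110101001011
Step 1 - Invert all bits: 0111001010110100
Step 2 - Add 1: 0111001010110101
Verification: 1000110101001011 + 0111001010110101 = 10000000000000000; discarding the end carry (carry out of the top bit) leaves the 16-bit value 0000000000000000, as required for x + (-x)



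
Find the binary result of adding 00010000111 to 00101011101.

Add column by column from the right: bit + bit + carry-in; write the sum mod 2, carry 1 when the sum is 2 or 3.
carry:  00000111110
        00010000111
+       00101011101
-------------------
       000111100100
(the carry out of the leftmost column, 0, becomes the leading bit)
Decimal check:
  00010000111 = 128 + 4 + 2 + 1 = 135
  00101011101 = 256 + 64 + 16 + 8 + 4 + 1 = 349
  135 + 349 = 484, and 000111100100 = 256 + 128 + 64 + 32 + 4 = 484 ✓



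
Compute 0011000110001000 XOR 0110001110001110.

XOR: 1 when bits differ
  0011000110001000
^ 0110001110001110
------------------
  0101001000000110
Decimal: 12680 ^ 25486 = 20998



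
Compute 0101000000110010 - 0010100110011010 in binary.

Method 1 - Direct subtraction (column by column from the right: bit − bit − borrow-in; if negative, add 2 and borrow 1 from the next column):
borrow: 0101111100110000
        0101000000110010
-       0010100110011010
------------------------
        0010011010011000

Method 2 - Add two's complement:
Two's complement of 0010100110011010: invert → 1101011001100101, add 1 → 1101011001100110
  0101000000110010
+ 1101011001100110
------------------
 10010011010011000  (end carry out of the top bit = 1)
Discarding the end carry: 0010011010011000
Decimal check:
  0101000000110010 = 16384 + 4096 + 32 + 16 + 2 = 20530
  0010100110011010 = 8192 + 2048 + 256 + 128 + 16 + 8 + 2 = 10650
  20530 - 10650 = 9880, and 0010011010011000 = 8192 + 1024 + 512 + 128 + 16 + 8 = 9880 ✓



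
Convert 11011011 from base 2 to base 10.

Sum of powers of 2 for each 1-bit:
2^0 + 2^1 + 2^3 + 2^4 + 2^6 + 2^7
= 1 + 2 + 8 + 16 + 64 + 128
= 219



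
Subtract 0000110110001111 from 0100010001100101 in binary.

Method 1 - Direct subtraction (column by column from the right: bit − bit − borrow-in; if negative, add 2 and borrow 1 from the next column):
borrow: 0111111100111100
        0100010001100101
-       0000110110001111
------------------------
        0011011011010110

Method 2 - Add two's complement:
Two's complement of 0000110110001111: invert → 1111001001110000, add 1 → 1111001001110001
  0100010001100101
+ 1111001001110001
------------------
 10011011011010110  (end carry out of the top bit = 1)
Discarding the end carry: 0011011011010110
Decimal check:
  0100010001100101 = 16384 + 1024 + 64 + 32 + 4 + 1 = 17509
  0000110110001111 = 2048 + 1024 + 256 + 128 + 8 + 4 + 2 + 1 = 3471
  17509 - 3471 = 14038, and 0011011011010110 = 8192 + 4096 + 1024 + 512 + 128 + 64 + 16 + 4 + 2 = 14038 ✓



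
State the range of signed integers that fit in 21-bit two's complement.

For 21-bit two's complement:
Minimum: -2^20 = -1048576
Maximum: 2^20 - 1 = 1048575



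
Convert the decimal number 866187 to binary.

Using repeated division by 2:
866187 ÷ 2 = 433093 remainder 1
433093 ÷ 2 = 216546 remainder 1
216546 ÷ 2 = 108273 remainder 0
108273 ÷ 2 = 54136 remainder 1
54136 ÷ 2 = 27068 remainder 0
27068 ÷ 2 = 13534 remainder 0
13534 ÷ 2 = 6767 remainder 0
6767 ÷ 2 = 3383 remainder 1
3383 ÷ 2 = 1691 remainder 1
1691 ÷ 2 = 845 remainder 1
845 ÷ 2 = 422 remainder 1
422 ÷ 2 = 211 remainder 0
211 ÷ 2 = 105 remainder 1
105 ÷ 2 = 52 remainder 1
52 ÷ 2 = 26 remainder 0
26 ÷ 2 = 13 remainder 0
13 ÷ 2 = 6 remainder 1
6 ÷ 2 = 3 remainder 0
3 ÷ 2 = 1 remainder 1
1 ÷ 2 = 0 remainder 1
Reading remainders bottom to top: 11010011011110001011



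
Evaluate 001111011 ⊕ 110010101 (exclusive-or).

XOR: 1 when bits differ
  001111011
^ 110010101
-----------
  111101110
Decimal: 123 ^ 405 = 494



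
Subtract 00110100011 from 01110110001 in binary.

Method 1 - Direct subtraction (column by column from the right: bit − bit − borrow-in; if negative, add 2 and borrow 1 from the next column):
borrow: 00000011100
        01110110001
-       00110100011
-------------------
        01000001110

Method 2 - Add two's complement:
Two's complement of 00110100011: invert → 11001011100, add 1 → 11001011101
  01110110001
+ 11001011101
-------------
 101000001110  (end carry out of the top bit = 1)
Discarding the end carry: 01000001110
Decimal check:
  01110110001 = 512 + 256 + 128 + 32 + 16 + 1 = 945
  00110100011 = 256 + 128 + 32 + 2 + 1 = 419
  945 - 419 = 526, and 01000001110 = 512 + 8 + 4 + 2 = 526 ✓



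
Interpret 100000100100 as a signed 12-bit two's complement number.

Binary: 100000100100
Sign bit: 1 (negative)
Invert: 011111011011
Add 1:  011111011100
Magnitude: 011111011100 = 1024 + 512 + 256 + 128 + 64 + 16 + 8 + 4 = 2012
Value: -2012



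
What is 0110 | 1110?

OR: 1 when either bit is 1
  0110
| 1110
------
  1110
Decimal: 6 | 14 = 14



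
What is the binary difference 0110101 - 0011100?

Method 1 - Direct subtraction (column by column from the right: bit − bit − borrow-in; if negative, add 2 and borrow 1 from the next column):
borrow: 0110000
        0110101
-       0011100
---------------
        0011001

Method 2 - Add two's complement:
Two's complement of 0011100: invert → 1100011, add 1 → 1100100
  0110101
+ 1100100
---------
 10011001  (end carry out of the top bit = 1)
Discarding the end carry: 0011001
Decimal check:
  0110101 = 32 + 16 + 4 + 1 = 53
  0011100 = 16 + 8 + 4 = 28
  53 - 28 = 25, and 0011001 = 16 + 8 + 1 = 25 ✓



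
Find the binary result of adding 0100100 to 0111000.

Add column by column from the right: bit + bit + carry-in; write the sum mod 2, carry 1 when the sum is 2 or 3.
carry:  1000000
        0100100
+       0111000
---------------
       01011100
(the carry out of the leftmost column, 0, becomes the leading bit)
Decimal check:
  0100100 = 32 + 4 = 36
  0111000 = 32 + 16 + 8 = 56
  36 + 56 = 92, and 01011100 = 64 + 16 + 8 + 4 = 92 ✓



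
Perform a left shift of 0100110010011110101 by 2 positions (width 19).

Original: 0100110010011110101 (decimal 156917)
Shift left by 2 positions
Append 2 zeros on the right and drop the 2 high bits that overflow the 19-bit width
Result: 0011001001111010100 (decimal 103380)
Equivalent: 156917 << 2 = 156917 × 2^2 = 627668, truncated to 19 bits = 103380



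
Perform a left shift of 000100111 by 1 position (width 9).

Original: 000100111 (decimal 39)
Shift left by 1 position
Append 1 zero on the right
Result: 001001110 (decimal 78)
Equivalent: 39 << 1 = 39 × 2^1 = 78



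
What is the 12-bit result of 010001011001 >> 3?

Original: 010001011001 (decimal 1113)
Shift right by 3 positions
Drop the 3 low bits; fill with zeros on the left
Result: 000010001011 (decimal 139)
Equivalent: 1113 >> 3 = 1113 ÷ 2^3 = 139



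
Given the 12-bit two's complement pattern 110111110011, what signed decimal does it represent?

Binary: 110111110011
Sign bit: 1 (negative)
Invert: 001000001100
Add 1:  001000001101
Magnitude: 001000001101 = 512 + 8 + 4 + 1 = 525
Value: -525



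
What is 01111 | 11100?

OR: 1 when either bit is 1
  01111
| 11100
-------
  11111
Decimal: 15 | 28 = 31



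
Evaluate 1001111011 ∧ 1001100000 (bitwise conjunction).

AND: 1 only when both bits are 1
  1001111011
& 1001100000
------------
  1001100000
Decimal: 635 & 608 = 608



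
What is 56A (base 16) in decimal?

Expand by place value (powers of 16):
Digit values: A = 10
56A = 5 × 16^2 + 6 × 16^1 + 10 × 16^0
= 5 × 256 + 6 × 16 + 10 × 1
= 1280 + 96 + 10
= 1386



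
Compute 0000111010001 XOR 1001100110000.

XOR: 1 when bits differ
  0000111010001
^ 1001100110000
---------------
  1001011100001
Decimal: 465 ^ 4912 = 4833



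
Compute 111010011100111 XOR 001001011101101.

XOR: 1 when bits differ
  111010011100111
^ 001001011101101
-----------------
  110011000001010
Decimal: 29927 ^ 4845 = 26122



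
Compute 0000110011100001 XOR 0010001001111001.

XOR: 1 when bits differ
  0000110011100001
^ 0010001001111001
------------------
  0010111010011000
Decimal: 3297 ^ 8825 = 11928



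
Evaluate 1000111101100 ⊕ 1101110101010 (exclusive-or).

XOR: 1 when bits differ
  1000111101100
^ 1101110101010
---------------
  0101001000110
Decimal: 4588 ^ 7082 = 2630



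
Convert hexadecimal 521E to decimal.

Expand by place value (powers of 16):
Digit values: E = 14
521E = 5 × 16^3 + 2 × 16^2 + 1 × 16^1 + 14 × 16^0
= 5 × 4096 + 2 × 256 + 1 × 16 + 14 × 1
= 20480 + 512 + 16 + 14
= 21022



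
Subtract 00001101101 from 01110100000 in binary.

Method 1 - Direct subtraction (column by column from the right: bit − bit − borrow-in; if negative, add 2 and borrow 1 from the next column):
borrow: 00011111110
        01110100000
-       00001101101
-------------------
        01100110011

Method 2 - Add two's complement:
Two's complement of 00001101101: invert → 11110010010, add 1 → 11110010011
  01110100000
+ 11110010011
-------------
 101100110011  (end carry out of the top bit = 1)
Discarding the end carry: 01100110011
Decimal check:
  01110100000 = 512 + 256 + 128 + 32 = 928
  00001101101 = 64 + 32 + 8 + 4 + 1 = 109
  928 - 109 = 819, and 01100110011 = 512 + 256 + 32 + 16 + 2 + 1 = 819 ✓



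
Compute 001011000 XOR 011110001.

XOR: 1 when bits differ
  001011000
^ 011110001
-----------
  010101001
Decimal: 88 ^ 241 = 169



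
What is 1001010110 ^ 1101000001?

XOR: 1 when bits differ
  1001010110
^ 1101000001
------------
  0100010111
Decimal: 598 ^ 833 = 279



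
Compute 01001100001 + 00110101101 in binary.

Add column by column from the right: bit + bit + carry-in; write the sum mod 2, carry 1 when the sum is 2 or 3.
carry:  11111000010
        01001100001
+       00110101101
-------------------
       010000001110
(the carry out of the leftmost column, 0, becomes the leading bit)
Decimal check:
  01001100001 = 512 + 64 + 32 + 1 = 609
  00110101101 = 256 + 128 + 32 + 8 + 4 + 1 = 429
  609 + 429 = 1038, and 010000001110 = 1024 + 8 + 4 + 2 = 1038 ✓



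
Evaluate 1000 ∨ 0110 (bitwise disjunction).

OR: 1 when either bit is 1
  1000
| 0110
------
  1110
Decimal: 8 | 6 = 14



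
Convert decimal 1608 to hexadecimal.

Using repeated division by 16 (digits 10–15 are A–F):
1608 ÷ 16 = 100 remainder 8
100 ÷ 16 = 6 remainder 4
6 ÷ 16 = 0 remainder 6
Reading remainders bottom to top: 648



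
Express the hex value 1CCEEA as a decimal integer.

Expand by place value (powers of 16):
Digit values: C = 12, E = 14, A = 10
1CCEEA = 1 × 16^5 + 12 × 16^4 + 12 × 16^3 + 14 × 16^2 + 14 × 16^1 + 10 × 16^0
= 1 × 1048576 + 12 × 65536 + 12 × 4096 + 14 × 256 + 14 × 16 + 10 × 1
= 1048576 + 786432 + 49152 + 3584 + 224 + 10
= 1887978



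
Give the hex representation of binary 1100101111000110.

Group into 4-bit nibbles from right:
  1100 = C
  1011 = B
  1100 = C
  0110 = 6
Result: CBC6



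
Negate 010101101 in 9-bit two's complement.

Original: 010101101
Step 1 - Invert all bits: 101010010
Step 2 - Add 1: 101010011
Verification: 010101101 + 101010011 = 1000000000; discarding the end carry (carry out of the top bit) leaves the 9-bit value 000000000, as required for x + (-x)



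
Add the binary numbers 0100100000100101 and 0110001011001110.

Add column by column from the right: bit + bit + carry-in; write the sum mod 2, carry 1 when the sum is 2 or 3.
carry:  1000000000011000
        0100100000100101
+       0110001011001110
------------------------
       01010101011110011
(the carry out of the leftmost column, 0, becomes the leading bit)
Decimal check:
  0100100000100101 = 16384 + 2048 + 32 + 4 + 1 = 18469
  0110001011001110 = 16384 + 8192 + 512 + 128 + 64 + 8 + 4 + 2 = 25294
  18469 + 25294 = 43763, and 01010101011110011 = 32768 + 8192 + 2048 + 512 + 128 + 64 + 32 + 16 + 2 + 1 = 43763 ✓



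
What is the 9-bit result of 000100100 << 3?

Original: 000100100 (decimal 36)
Shift left by 3 positions
Append 3 zeros on the right
Result: 100100000 (decimal 288)
Equivalent: 36 << 3 = 36 × 2^3 = 288



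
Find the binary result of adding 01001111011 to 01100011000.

Add column by column from the right: bit + bit + carry-in; write the sum mod 2, carry 1 when the sum is 2 or 3.
carry:  10011110000
        01001111011
+       01100011000
-------------------
       010110010011
(the carry out of the leftmost column, 0, becomes the leading bit)
Decimal check:
  01001111011 = 512 + 64 + 32 + 16 + 8 + 2 + 1 = 635
  01100011000 = 512 + 256 + 16 + 8 = 792
  635 + 792 = 1427, and 010110010011 = 1024 + 256 + 128 + 16 + 2 + 1 = 1427 ✓



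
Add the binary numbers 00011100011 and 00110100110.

Add column by column from the right: bit + bit + carry-in; write the sum mod 2, carry 1 when the sum is 2 or 3.
carry:  01111001100
        00011100011
+       00110100110
-------------------
       001010001001
(the carry out of the leftmost column, 0, becomes the leading bit)
Decimal check:
  00011100011 = 128 + 64 + 32 + 2 + 1 = 227
  00110100110 = 256 + 128 + 32 + 4 + 2 = 422
  227 + 422 = 649, and 001010001001 = 512 + 128 + 8 + 1 = 649 ✓



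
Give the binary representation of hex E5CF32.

Convert each hex digit to 4 bits:
  E = 1110
  5 = 0101
  C = 1100
  F = 1111
  3 = 0011
  2 = 0010
Concatenate: 111001011100111100110010



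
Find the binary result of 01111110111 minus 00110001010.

Method 1 - Direct subtraction (column by column from the right: bit − bit − borrow-in; if negative, add 2 and borrow 1 from the next column):
borrow: 00000010000
        01111110111
-       00110001010
-------------------
        01001101101

Method 2 - Add two's complement:
Two's complement of 00110001010: invert → 11001110101, add 1 → 11001110110
  01111110111
+ 11001110110
-------------
 101001101101  (end carry out of the top bit = 1)
Discarding the end carry: 01001101101
Decimal check:
  01111110111 = 512 + 256 + 128 + 64 + 32 + 16 + 4 + 2 + 1 = 1015
  00110001010 = 256 + 128 + 8 + 2 = 394
  1015 - 394 = 621, and 01001101101 = 512 + 64 + 32 + 8 + 4 + 1 = 621 ✓



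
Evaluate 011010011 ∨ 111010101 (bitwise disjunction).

OR: 1 when either bit is 1
  011010011
| 111010101
-----------
  111010111
Decimal: 211 | 469 = 471



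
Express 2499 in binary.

Using repeated division by 2:
2499 ÷ 2 = 1249 remainder 1
1249 ÷ 2 = 624 remainder 1
624 ÷ 2 = 312 remainder 0
312 ÷ 2 = 156 remainder 0
156 ÷ 2 = 78 remainder 0
78 ÷ 2 = 39 remainder 0
39 ÷ 2 = 19 remainder 1
19 ÷ 2 = 9 remainder 1
9 ÷ 2 = 4 remainder 1
4 ÷ 2 = 2 remainder 0
2 ÷ 2 = 1 remainder 0
1 ÷ 2 = 0 remainder 1
Reading remainders bottom to top: 100111000011



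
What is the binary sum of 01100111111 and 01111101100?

Add column by column from the right: bit + bit + carry-in; write the sum mod 2, carry 1 when the sum is 2 or 3.
carry:  11111111000
        01100111111
+       01111101100
-------------------
       011100101011
(the carry out of the leftmost column, 0, becomes the leading bit)
Decimal check:
  01100111111 = 512 + 256 + 32 + 16 + 8 + 4 + 2 + 1 = 831
  01111101100 = 512 + 256 + 128 + 64 + 32 + 8 + 4 = 1004
  831 + 1004 = 1835, and 011100101011 = 1024 + 512 + 256 + 32 + 8 + 2 + 1 = 1835 ✓



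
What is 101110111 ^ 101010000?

XOR: 1 when bits differ
  101110111
^ 101010000
-----------
  000100111
Decimal: 375 ^ 336 = 39



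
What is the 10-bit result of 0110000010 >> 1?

Original: 0110000010 (decimal 386)
Shift right by 1 position
Drop the 1 low bit; fill with zero on the left
Result: 0011000001 (decimal 193)
Equivalent: 386 >> 1 = 386 ÷ 2^1 = 193



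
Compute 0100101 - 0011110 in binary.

Method 1 - Direct subtraction (column by column from the right: bit − bit − borrow-in; if negative, add 2 and borrow 1 from the next column):
borrow: 0111100
        0100101
-       0011110
---------------
        0000111

Method 2 - Add two's complement:
Two's complement of 0011110: invert → 1100001, add 1 → 1100010
  0100101
+ 1100010
---------
 10000111  (end carry out of the top bit = 1)
Discarding the end carry: 0000111
Decimal check:
  0100101 = 32 + 4 + 1 = 37
  0011110 = 16 + 8 + 4 + 2 = 30
  37 - 30 = 7, and 0000111 = 4 + 2 + 1 = 7 ✓



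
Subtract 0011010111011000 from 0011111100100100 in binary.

Method 1 - Direct subtraction (column by column from the right: bit − bit − borrow-in; if negative, add 2 and borrow 1 from the next column):
borrow: 0000001110110000
        0011111100100100
-       0011010111011000
------------------------
        0000100101001100

Method 2 - Add two's complement:
Two's complement of 0011010111011000: invert → 1100101000100111, add 1 → 1100101000101000
  0011111100100100
+ 1100101000101000
------------------
 10000100101001100  (end carry out of the top bit = 1)
Discarding the end carry: 0000100101001100
Decimal check:
  0011111100100100 = 8192 + 4096 + 2048 + 1024 + 512 + 256 + 32 + 4 = 16164
  0011010111011000 = 8192 + 4096 + 1024 + 256 + 128 + 64 + 16 + 8 = 13784
  16164 - 13784 = 2380, and 0000100101001100 = 2048 + 256 + 64 + 8 + 4 = 2380 ✓



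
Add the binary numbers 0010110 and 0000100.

Add column by column from the right: bit + bit + carry-in; write the sum mod 2, carry 1 when the sum is 2 or 3.
carry:  0001000
        0010110
+       0000100
---------------
       00011010
(the carry out of the leftmost column, 0, becomes the leading bit)
Decimal check:
  0010110 = 16 + 4 + 2 = 22
  0000100 = 4
  22 + 4 = 26, and 00011010 = 16 + 8 + 2 = 26 ✓



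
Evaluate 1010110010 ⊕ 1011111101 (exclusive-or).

XOR: 1 when bits differ
  1010110010
^ 1011111101
------------
  0001001111
Decimal: 690 ^ 765 = 79



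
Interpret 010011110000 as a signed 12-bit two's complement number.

Binary: 010011110000
Sign bit: 0 (non-negative)
Read directly as an unsigned value:
010011110000 = 1024 + 128 + 64 + 32 + 16 = 1264
Value: 1264



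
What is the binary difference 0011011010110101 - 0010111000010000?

Method 1 - Direct subtraction (column by column from the right: bit − bit − borrow-in; if negative, add 2 and borrow 1 from the next column):
borrow: 0001000000000000
        0011011010110101
-       0010111000010000
------------------------
        0000100010100101

Method 2 - Add two's complement:
Two's complement of 0010111000010000: invert → 1101000111101111, add 1 → 1101000111110000
  0011011010110101
+ 1101000111110000
------------------
 10000100010100101  (end carry out of the top bit = 1)
Discarding the end carry: 0000100010100101
Decimal check:
  0011011010110101 = 8192 + 4096 + 1024 + 512 + 128 + 32 + 16 + 4 + 1 = 14005
  0010111000010000 = 8192 + 2048 + 1024 + 512 + 16 = 11792
  14005 - 11792 = 2213, and 0000100010100101 = 2048 + 128 + 32 + 4 + 1 = 2213 ✓



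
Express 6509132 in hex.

Using repeated division by 16 (digits 10–15 are A–F):
6509132 ÷ 16 = 406820 remainder 12 (C)
406820 ÷ 16 = 25426 remainder 4
25426 ÷ 16 = 1589 remainder 2
1589 ÷ 16 = 99 remainder 5
99 ÷ 16 = 6 remainder 3
6 ÷ 16 = 0 remainder 6
Reading remainders bottom to top: 63524C



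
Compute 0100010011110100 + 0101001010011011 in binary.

Add column by column from the right: bit + bit + carry-in; write the sum mod 2, carry 1 when the sum is 2 or 3.
carry:  1000000111100000
        0100010011110100
+       0101001010011011
------------------------
       01001011110001111
(the carry out of the leftmost column, 0, becomes the leading bit)
Decimal check:
  0100010011110100 = 16384 + 1024 + 128 + 64 + 32 + 16 + 4 = 17652
  0101001010011011 = 16384 + 4096 + 512 + 128 + 16 + 8 + 2 + 1 = 21147
  17652 + 21147 = 38799, and 01001011110001111 = 32768 + 4096 + 1024 + 512 + 256 + 128 + 8 + 4 + 2 + 1 = 38799 ✓



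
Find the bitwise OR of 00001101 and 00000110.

OR: 1 when either bit is 1
  00001101
| 00000110
----------
  00001111
Decimal: 13 | 6 = 15



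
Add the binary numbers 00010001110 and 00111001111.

Add column by column from the right: bit + bit + carry-in; write the sum mod 2, carry 1 when the sum is 2 or 3.
carry:  01100011100
        00010001110
+       00111001111
-------------------
       001001011101
(the carry out of the leftmost column, 0, becomes the leading bit)
Decimal check:
  00010001110 = 128 + 8 + 4 + 2 = 142
  00111001111 = 256 + 128 + 64 + 8 + 4 + 2 + 1 = 463
  142 + 463 = 605, and 001001011101 = 512 + 64 + 16 + 8 + 4 + 1 = 605 ✓



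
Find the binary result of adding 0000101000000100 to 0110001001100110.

Add column by column from the right: bit + bit + carry-in; write the sum mod 2, carry 1 when the sum is 2 or 3.
carry:  0000010000001000
        0000101000000100
+       0110001001100110
------------------------
       00110110001101010
(the carry out of the leftmost column, 0, becomes the leading bit)
Decimal check:
  0000101000000100 = 2048 + 512 + 4 = 2564
  0110001001100110 = 16384 + 8192 + 512 + 64 + 32 + 4 + 2 = 25190
  2564 + 25190 = 27754, and 00110110001101010 = 16384 + 8192 + 2048 + 1024 + 64 + 32 + 8 + 2 = 27754 ✓



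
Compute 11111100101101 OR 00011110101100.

OR: 1 when either bit is 1
  11111100101101
| 00011110101100
----------------
  11111110101101
Decimal: 16173 | 1964 = 16301



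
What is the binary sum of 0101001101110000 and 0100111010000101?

Add column by column from the right: bit + bit + carry-in; write the sum mod 2, carry 1 when the sum is 2 or 3.
carry:  1011110000000000
        0101001101110000
+       0100111010000101
------------------------
       01010000111110101
(the carry out of the leftmost column, 0, becomes the leading bit)
Decimal check:
  0101001101110000 = 16384 + 4096 + 512 + 256 + 64 + 32 + 16 = 21360
  0100111010000101 = 16384 + 2048 + 1024 + 512 + 128 + 4 + 1 = 20101
  21360 + 20101 = 41461, and 01010000111110101 = 32768 + 8192 + 256 + 128 + 64 + 32 + 16 + 4 + 1 = 41461 ✓



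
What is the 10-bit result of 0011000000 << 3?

Original: 0011000000 (decimal 192)
Shift left by 3 positions
Append 3 zeros on the right and drop the 3 high bits that overflow the 10-bit width
Result: 1000000000 (decimal 512)
Equivalent: 192 << 3 = 192 × 2^3 = 1536, truncated to 10 bits = 512



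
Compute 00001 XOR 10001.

XOR: 1 when bits differ
  00001
^ 10001
-------
  10000
Decimal: 1 ^ 17 = 16



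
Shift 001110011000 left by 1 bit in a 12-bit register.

Original: 001110011000 (decimal 920)
Shift left by 1 position
Append 1 zero on the right
Result: 011100110000 (decimal 1840)
Equivalent: 920 << 1 = 920 × 2^1 = 1840



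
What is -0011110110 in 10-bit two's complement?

Original: 0011110110
Step 1 - Invert all bits: 1100001001
Step 2 - Add 1: 1100001010
Verification: 0011110110 + 1100001010 = 10000000000; discarding the end carry (carry out of the top bit) leaves the 10-bit value 0000000000, as required for x + (-x)



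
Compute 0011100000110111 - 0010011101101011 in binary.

Method 1 - Direct subtraction (column by column from the right: bit − bit − borrow-in; if negative, add 2 and borrow 1 from the next column):
borrow: 0000111110010000
        0011100000110111
-       0010011101101011
------------------------
        0001000011001100

Method 2 - Add two's complement:
Two's complement of 0010011101101011: invert → 1101100010010100, add 1 → 1101100010010101
  0011100000110111
+ 1101100010010101
------------------
 10001000011001100  (end carry out of the top bit = 1)
Discarding the end carry: 0001000011001100
Decimal check:
  0011100000110111 = 8192 + 4096 + 2048 + 32 + 16 + 4 + 2 + 1 = 14391
  0010011101101011 = 8192 + 1024 + 512 + 256 + 64 + 32 + 8 + 2 + 1 = 10091
  14391 - 10091 = 4300, and 0001000011001100 = 4096 + 128 + 64 + 8 + 4 = 4300 ✓



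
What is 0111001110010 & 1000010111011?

AND: 1 only when both bits are 1
  0111001110010
& 1000010111011
---------------
  0000000110010
Decimal: 3698 & 4283 = 50



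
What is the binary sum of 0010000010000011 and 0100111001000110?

Add column by column from the right: bit + bit + carry-in; write the sum mod 2, carry 1 when the sum is 2 or 3.
carry:  0000000000001100
        0010000010000011
+       0100111001000110
------------------------
       00110111011001001
(the carry out of the leftmost column, 0, becomes the leading bit)
Decimal check:
  0010000010000011 = 8192 + 128 + 2 + 1 = 8323
  0100111001000110 = 16384 + 2048 + 1024 + 512 + 64 + 4 + 2 = 20038
  8323 + 20038 = 28361, and 00110111011001001 = 16384 + 8192 + 2048 + 1024 + 512 + 128 + 64 + 8 + 1 = 28361 ✓



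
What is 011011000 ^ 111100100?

XOR: 1 when bits differ
  011011000
^ 111100100
-----------
  100111100
Decimal: 216 ^ 484 = 316



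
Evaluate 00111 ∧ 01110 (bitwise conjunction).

AND: 1 only when both bits are 1
  00111
& 01110
-------
  00110
Decimal: 7 & 14 = 6



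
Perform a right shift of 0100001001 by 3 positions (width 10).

Original: 0100001001 (decimal 265)
Shift right by 3 positions
Drop the 3 low bits; fill with zeros on the left
Result: 0000100001 (decimal 33)
Equivalent: 265 >> 3 = 265 ÷ 2^3 = 33



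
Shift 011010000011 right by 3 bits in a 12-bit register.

Original: 011010000011 (decimal 1667)
Shift right by 3 positions
Drop the 3 low bits; fill with zeros on the left
Result: 000011010000 (decimal 208)
Equivalent: 1667 >> 3 = 1667 ÷ 2^3 = 208



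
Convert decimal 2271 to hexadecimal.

Using repeated division by 16 (digits 10–15 are A–F):
2271 ÷ 16 = 141 remainder 15 (F)
141 ÷ 16 = 8 remainder 13 (D)
8 ÷ 16 = 0 remainder 8
Reading remainders bottom to top: 8DF



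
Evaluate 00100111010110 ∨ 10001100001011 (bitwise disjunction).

OR: 1 when either bit is 1
  00100111010110
| 10001100001011
----------------
  10101111011111
Decimal: 2518 | 8971 = 11231



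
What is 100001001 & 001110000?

AND: 1 only when both bits are 1
  100001001
& 001110000
-----------
  000000000
Decimal: 265 & 112 = 0



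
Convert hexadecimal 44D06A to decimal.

Expand by place value (powers of 16):
Digit values: D = 13, A = 10
44D06A = 4 × 16^5 + 4 × 16^4 + 13 × 16^3 + 0 × 16^2 + 6 × 16^1 + 10 × 16^0
= 4 × 1048576 + 4 × 65536 + 13 × 4096 + 0 × 256 + 6 × 16 + 10 × 1
= 4194304 + 262144 + 53248 + 0 + 96 + 10
= 4509802



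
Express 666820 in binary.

Using repeated division by 2:
666820 ÷ 2 = 333410 remainder 0
333410 ÷ 2 = 166705 remainder 0
166705 ÷ 2 = 83352 remainder 1
83352 ÷ 2 = 41676 remainder 0
41676 ÷ 2 = 20838 remainder 0
20838 ÷ 2 = 10419 remainder 0
10419 ÷ 2 = 5209 remainder 1
5209 ÷ 2 = 2604 remainder 1
2604 ÷ 2 = 1302 remainder 0
1302 ÷ 2 = 651 remainder 0
651 ÷ 2 = 325 remainder 1
325 ÷ 2 = 162 remainder 1
162 ÷ 2 = 81 remainder 0
81 ÷ 2 = 40 remainder 1
40 ÷ 2 = 20 remainder 0
20 ÷ 2 = 10 remainder 0
10 ÷ 2 = 5 remainder 0
5 ÷ 2 = 2 remainder 1
2 ÷ 2 = 1 remainder 0
1 ÷ 2 = 0 remainder 1
Reading remainders bottom to top: 10100010110011000100



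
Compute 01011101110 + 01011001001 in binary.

Add column by column from the right: bit + bit + carry-in; write the sum mod 2, carry 1 when the sum is 2 or 3.
carry:  10110010000
        01011101110
+       01011001001
-------------------
       010110110111
(the carry out of the leftmost column, 0, becomes the leading bit)
Decimal check:
  01011101110 = 512 + 128 + 64 + 32 + 8 + 4 + 2 = 750
  01011001001 = 512 + 128 + 64 + 8 + 1 = 713
  750 + 713 = 1463, and 010110110111 = 1024 + 256 + 128 + 32 + 16 + 4 + 2 + 1 = 1463 ✓



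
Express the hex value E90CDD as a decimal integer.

Expand by place value (powers of 16):
Digit values: E = 14, C = 12, D = 13
E90CDD = 14 × 16^5 + 9 × 16^4 + 0 × 16^3 + 12 × 16^2 + 13 × 16^1 + 13 × 16^0
= 14 × 1048576 + 9 × 65536 + 0 × 4096 + 12 × 256 + 13 × 16 + 13 × 1
= 14680064 + 589824 + 0 + 3072 + 208 + 13
= 15273181

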